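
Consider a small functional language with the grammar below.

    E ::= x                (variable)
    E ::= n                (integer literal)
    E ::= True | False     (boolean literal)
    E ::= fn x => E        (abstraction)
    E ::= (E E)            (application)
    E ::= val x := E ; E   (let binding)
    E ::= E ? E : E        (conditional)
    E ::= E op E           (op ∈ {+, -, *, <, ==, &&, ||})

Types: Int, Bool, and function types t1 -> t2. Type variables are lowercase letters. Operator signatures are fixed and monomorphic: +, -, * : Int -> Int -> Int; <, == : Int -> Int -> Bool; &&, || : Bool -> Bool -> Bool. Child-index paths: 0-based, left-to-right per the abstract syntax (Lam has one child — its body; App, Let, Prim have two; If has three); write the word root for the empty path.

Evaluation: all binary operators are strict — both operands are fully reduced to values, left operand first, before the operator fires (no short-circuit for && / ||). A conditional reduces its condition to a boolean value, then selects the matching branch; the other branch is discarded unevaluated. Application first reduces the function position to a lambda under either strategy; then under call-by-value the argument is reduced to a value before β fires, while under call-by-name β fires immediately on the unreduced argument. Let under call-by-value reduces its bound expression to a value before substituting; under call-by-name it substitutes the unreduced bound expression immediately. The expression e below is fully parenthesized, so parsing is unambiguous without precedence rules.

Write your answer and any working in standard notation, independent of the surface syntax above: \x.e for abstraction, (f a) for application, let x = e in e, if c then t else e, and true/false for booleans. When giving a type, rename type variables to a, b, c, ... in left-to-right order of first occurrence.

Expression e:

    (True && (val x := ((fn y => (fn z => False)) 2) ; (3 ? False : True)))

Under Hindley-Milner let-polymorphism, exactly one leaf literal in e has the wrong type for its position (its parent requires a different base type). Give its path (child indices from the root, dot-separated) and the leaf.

Trace:
  unify Bool ~ Bool
\z._ : b -> Bool
\y._ : a -> b -> Bool
  unify a -> b -> Bool ~ Int -> c
  unify a ~ Int
  unify b -> Bool ~ c
_ _ : b -> Bool
let x : forall. b -> Bool
  unify Int ~ Bool
  FAIL: mismatch Int ~ Bool

Answer: 1.1.0 : 3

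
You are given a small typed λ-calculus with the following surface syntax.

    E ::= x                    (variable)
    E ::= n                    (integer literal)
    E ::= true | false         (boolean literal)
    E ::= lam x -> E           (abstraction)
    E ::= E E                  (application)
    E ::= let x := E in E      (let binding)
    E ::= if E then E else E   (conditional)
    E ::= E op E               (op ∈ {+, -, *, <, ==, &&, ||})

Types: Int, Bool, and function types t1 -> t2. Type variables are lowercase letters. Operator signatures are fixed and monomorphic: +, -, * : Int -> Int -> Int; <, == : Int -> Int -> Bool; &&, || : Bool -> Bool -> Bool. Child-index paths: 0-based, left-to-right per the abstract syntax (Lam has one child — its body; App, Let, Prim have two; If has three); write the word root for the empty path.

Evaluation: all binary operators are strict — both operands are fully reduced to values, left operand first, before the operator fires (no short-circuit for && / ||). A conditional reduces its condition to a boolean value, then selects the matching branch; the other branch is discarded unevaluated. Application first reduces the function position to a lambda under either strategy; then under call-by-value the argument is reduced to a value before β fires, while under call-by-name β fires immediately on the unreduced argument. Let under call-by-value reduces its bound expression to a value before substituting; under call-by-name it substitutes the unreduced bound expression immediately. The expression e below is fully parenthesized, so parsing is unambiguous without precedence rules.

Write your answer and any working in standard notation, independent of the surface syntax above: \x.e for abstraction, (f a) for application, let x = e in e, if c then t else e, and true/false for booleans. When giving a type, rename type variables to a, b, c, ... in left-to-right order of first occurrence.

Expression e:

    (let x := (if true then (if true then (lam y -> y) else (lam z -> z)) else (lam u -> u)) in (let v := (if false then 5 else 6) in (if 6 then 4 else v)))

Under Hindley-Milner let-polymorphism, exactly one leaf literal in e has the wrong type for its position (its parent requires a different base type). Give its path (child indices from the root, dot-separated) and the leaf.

Trace:
  unify Bool ~ Bool
  unify Bool ~ Bool
y : a
\y._ : a -> a
z : b
\z._ : b -> b
  unify a -> a ~ b -> b
  unify a ~ b
  unify b ~ b
u : c
\u._ : c -> c
  unify b -> b ~ c -> c
  unify b ~ c
  unify c ~ c
let x : forall. c -> c
  unify Bool ~ Bool
  unify Int ~ Int
let v : Int
  unify Int ~ Bool
  FAIL: mismatch Int ~ Bool

Answer: 1.1.0 : 6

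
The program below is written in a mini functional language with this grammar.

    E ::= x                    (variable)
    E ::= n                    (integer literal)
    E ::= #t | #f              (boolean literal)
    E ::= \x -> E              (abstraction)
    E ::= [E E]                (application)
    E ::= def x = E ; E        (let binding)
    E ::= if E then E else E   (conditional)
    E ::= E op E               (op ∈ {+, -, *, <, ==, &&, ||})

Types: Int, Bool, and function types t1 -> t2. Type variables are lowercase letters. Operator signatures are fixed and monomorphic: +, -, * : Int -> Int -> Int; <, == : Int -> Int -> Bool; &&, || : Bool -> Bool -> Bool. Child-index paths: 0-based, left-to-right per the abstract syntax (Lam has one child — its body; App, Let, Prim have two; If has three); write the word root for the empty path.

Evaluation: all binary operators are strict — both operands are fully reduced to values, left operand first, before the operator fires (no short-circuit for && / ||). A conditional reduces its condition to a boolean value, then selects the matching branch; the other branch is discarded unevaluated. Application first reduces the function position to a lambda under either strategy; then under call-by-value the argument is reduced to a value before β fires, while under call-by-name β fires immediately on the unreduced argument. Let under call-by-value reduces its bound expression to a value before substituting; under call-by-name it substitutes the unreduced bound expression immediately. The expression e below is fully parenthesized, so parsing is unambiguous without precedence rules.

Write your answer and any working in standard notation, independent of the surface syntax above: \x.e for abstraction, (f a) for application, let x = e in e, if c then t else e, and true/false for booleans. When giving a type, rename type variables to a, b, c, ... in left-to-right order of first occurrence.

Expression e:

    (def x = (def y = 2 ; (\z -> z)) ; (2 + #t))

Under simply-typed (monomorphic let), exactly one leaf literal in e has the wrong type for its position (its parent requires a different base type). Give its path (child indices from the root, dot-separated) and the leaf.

Answer: 1.1 : true

Trace:
let y : Int
z : a
\z._ : a -> a
let x : a -> a
  unify Int ~ Int
  unify Bool ~ Int
  FAIL: mismatch Bool ~ Int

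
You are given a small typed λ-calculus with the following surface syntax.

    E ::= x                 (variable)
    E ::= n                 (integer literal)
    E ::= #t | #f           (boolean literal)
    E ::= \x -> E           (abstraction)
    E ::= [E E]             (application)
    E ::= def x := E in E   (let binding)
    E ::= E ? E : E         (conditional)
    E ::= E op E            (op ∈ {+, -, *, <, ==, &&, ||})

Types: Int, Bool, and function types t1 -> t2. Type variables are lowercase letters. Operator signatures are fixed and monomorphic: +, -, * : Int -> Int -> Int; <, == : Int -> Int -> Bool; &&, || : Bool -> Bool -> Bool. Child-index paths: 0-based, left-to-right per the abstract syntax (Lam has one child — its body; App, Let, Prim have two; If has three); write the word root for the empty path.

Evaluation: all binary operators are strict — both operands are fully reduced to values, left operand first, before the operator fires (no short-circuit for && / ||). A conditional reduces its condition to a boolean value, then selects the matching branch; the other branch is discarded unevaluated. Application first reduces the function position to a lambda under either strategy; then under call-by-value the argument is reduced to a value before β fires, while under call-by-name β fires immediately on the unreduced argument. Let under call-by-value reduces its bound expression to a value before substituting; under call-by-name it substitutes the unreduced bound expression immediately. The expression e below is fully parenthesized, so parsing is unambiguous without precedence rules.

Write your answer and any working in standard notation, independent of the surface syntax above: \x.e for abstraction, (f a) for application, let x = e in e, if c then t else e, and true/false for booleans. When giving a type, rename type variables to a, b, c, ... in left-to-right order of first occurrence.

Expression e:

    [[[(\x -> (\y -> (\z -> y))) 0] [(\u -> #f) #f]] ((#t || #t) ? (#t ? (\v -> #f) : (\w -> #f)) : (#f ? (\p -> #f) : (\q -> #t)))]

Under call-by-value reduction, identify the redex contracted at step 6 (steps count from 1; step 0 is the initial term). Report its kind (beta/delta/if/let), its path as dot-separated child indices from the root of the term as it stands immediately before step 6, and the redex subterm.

Answer: if at 1 : (if true then (\v.false) else (\w.false))

Trace:
step 0: ((((\x.(\y.(\z.y))) 0) ((\u.false) false)) (if (true || true) then (if true then (\v.false) else (\w.false)) else (if false then (\p.false) else (\q.true))))
step 1: [beta@0.0] (((\y.(\z.y)) ((\u.false) false)) (if (true || true) then (if true then (\v.false) else (\w.false)) else (if false then (\p.false) else (\q.true))))
step 2: [beta@0.1] (((\y.(\z.y)) false) (if (true || true) then (if true then (\v.false) else (\w.false)) else (if false then (\p.false) else (\q.true))))
step 3: [beta@0] ((\z.false) (if (true || true) then (if true then (\v.false) else (\w.false)) else (if false then (\p.false) else (\q.true))))
step 4: [delta@1.0] ((\z.false) (if true then (if true then (\v.false) else (\w.false)) else (if false then (\p.false) else (\q.true))))
step 5: [if@1] ((\z.false) (if true then (\v.false) else (\w.false)))
step 6: [if@1] ((\z.false) (\v.false))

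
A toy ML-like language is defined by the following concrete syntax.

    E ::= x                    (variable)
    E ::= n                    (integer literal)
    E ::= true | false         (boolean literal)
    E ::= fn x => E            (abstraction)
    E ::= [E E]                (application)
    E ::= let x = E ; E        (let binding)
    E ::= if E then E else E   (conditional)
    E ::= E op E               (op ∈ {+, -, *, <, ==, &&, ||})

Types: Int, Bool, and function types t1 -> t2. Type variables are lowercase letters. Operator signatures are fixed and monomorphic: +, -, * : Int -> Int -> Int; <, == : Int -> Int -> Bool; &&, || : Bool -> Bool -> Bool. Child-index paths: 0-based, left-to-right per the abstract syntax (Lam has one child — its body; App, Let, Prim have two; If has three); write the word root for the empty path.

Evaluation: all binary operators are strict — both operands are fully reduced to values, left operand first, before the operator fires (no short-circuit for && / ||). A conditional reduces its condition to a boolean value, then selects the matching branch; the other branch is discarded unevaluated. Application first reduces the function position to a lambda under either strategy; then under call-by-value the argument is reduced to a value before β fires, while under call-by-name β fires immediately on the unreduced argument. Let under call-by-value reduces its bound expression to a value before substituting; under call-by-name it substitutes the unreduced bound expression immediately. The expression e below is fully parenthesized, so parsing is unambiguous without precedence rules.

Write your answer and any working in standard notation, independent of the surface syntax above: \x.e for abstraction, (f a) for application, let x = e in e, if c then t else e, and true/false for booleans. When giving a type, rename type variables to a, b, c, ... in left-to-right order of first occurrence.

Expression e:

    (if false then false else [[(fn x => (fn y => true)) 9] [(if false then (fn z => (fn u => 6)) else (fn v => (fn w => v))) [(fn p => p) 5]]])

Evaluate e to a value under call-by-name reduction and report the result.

Trace:
step 0: (if false then false else (((\x.(\y.true)) 9) ((if false then (\z.(\u.6)) else (\v.(\w.v))) ((\p.p) 5))))
step 1: [if@root] (((\x.(\y.true)) 9) ((if false then (\z.(\u.6)) else (\v.(\w.v))) ((\p.p) 5)))
step 2: [beta@0] ((\y.true) ((if false then (\z.(\u.6)) else (\v.(\w.v))) ((\p.p) 5)))
step 3: [beta@root] true

Answer: true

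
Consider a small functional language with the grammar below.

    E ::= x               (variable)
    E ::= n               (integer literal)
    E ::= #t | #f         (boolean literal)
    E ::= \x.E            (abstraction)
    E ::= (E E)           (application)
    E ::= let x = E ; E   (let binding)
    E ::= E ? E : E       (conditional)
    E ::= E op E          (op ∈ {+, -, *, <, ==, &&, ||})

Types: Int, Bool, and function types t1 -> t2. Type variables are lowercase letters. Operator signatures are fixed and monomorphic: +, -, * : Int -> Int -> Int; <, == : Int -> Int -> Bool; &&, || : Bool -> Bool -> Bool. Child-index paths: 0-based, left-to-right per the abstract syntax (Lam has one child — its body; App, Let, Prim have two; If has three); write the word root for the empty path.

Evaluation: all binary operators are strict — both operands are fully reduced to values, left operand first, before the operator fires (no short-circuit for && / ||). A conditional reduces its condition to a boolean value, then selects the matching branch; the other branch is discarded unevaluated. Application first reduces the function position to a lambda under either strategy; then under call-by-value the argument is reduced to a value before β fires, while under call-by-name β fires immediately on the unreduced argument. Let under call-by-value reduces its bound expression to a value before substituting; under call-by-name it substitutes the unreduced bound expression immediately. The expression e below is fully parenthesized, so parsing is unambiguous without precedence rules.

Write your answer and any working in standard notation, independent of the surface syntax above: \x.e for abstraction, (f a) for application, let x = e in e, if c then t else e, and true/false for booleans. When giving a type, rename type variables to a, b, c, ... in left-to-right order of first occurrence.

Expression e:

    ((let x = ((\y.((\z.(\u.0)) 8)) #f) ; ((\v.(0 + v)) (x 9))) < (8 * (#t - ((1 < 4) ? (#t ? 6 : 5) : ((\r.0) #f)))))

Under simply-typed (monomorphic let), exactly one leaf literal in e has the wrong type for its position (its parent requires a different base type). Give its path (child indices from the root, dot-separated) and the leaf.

Answer: 1.1.0 : true

Derivation:
\u._ : c -> Int
\z._ : b -> c -> Int
  unify b -> c -> Int ~ Int -> d
  unify b ~ Int
  unify c -> Int ~ d
_ _ : c -> Int
\y._ : a -> c -> Int
  unify a -> c -> Int ~ Bool -> e
  unify a ~ Bool
  unify c -> Int ~ e
_ _ : c -> Int
let x : c -> Int
  unify Int ~ Int
v : f
  unify f ~ Int
\v._ : Int -> Int
x : c -> Int
  unify c -> Int ~ Int -> g
  unify c ~ Int
  unify Int ~ g
_ _ : Int
  unify Int -> Int ~ Int -> h
  unify Int ~ Int
  unify Int ~ h
_ _ : Int
  unify Int ~ Int
  unify Int ~ Int
  unify Bool ~ Int
  FAIL: mismatch Bool ~ Int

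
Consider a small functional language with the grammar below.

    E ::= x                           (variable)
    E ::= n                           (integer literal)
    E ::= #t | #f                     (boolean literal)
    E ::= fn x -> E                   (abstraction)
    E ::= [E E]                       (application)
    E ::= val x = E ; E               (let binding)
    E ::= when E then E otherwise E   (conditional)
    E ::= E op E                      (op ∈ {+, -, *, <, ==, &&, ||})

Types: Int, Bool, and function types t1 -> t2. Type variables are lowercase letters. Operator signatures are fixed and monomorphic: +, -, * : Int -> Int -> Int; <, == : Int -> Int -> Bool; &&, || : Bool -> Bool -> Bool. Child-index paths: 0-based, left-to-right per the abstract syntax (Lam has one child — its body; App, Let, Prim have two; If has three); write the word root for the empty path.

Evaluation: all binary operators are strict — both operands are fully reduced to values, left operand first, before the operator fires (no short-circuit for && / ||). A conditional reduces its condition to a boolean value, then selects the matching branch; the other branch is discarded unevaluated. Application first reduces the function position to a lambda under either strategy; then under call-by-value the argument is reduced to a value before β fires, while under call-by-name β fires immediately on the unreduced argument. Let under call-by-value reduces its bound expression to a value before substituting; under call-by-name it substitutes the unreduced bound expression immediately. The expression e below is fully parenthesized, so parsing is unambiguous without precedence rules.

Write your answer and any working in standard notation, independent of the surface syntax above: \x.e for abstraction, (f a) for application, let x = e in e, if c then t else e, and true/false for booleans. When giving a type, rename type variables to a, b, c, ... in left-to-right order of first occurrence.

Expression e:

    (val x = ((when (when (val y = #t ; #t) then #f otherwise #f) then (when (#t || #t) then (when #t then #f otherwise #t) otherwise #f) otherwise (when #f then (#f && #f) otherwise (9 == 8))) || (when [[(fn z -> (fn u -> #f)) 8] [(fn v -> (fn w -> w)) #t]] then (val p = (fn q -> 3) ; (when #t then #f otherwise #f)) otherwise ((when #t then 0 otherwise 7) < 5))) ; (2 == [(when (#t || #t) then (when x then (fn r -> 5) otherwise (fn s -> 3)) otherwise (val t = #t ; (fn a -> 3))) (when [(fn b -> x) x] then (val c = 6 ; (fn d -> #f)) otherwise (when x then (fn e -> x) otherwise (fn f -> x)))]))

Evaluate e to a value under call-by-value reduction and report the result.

Answer: false

Derivation:
step 0: (let x = ((if (if (let y = true in true) then false else false) then (if (true || true) then (if true then false else true) else false) else (if false then (false && false) else (9 == 8))) || (if (((\z.(\u.false)) 8) ((\v.(\w.w)) true)) then (let p = (\q.3) in (if true then false else false)) else ((if true then 0 else 7) < 5))) in (2 == ((if (true || true) then (if x then (\r.5) else (\s.3)) else (let t = true in (\a.3))) (if ((\b.x) x) then (let c = 6 in (\d.false)) else (if x then (\e.x) else (\f.x))))))
step 1: [let@0.0.0.0] (let x = ((if (if true then false else false) then (if (true || true) then (if true then false else true) else false) else (if false then (false && false) else (9 == 8))) || (if (((\z.(\u.false)) 8) ((\v.(\w.w)) true)) then (let p = (\q.3) in (if true then false else false)) else ((if true then 0 else 7) < 5))) in (2 == ((if (true || true) then (if x then (\r.5) else (\s.3)) else (let t = true in (\a.3))) (if ((\b.x) x) then (let c = 6 in (\d.false)) else (if x then (\e.x) else (\f.x))))))
step 2: [if@0.0.0] (let x = ((if false then (if (true || true) then (if true then false else true) else false) else (if false then (false && false) else (9 == 8))) || (if (((\z.(\u.false)) 8) ((\v.(\w.w)) true)) then (let p = (\q.3) in (if true then false else false)) else ((if true then 0 else 7) < 5))) in (2 == ((if (true || true) then (if x then (\r.5) else (\s.3)) else (let t = true in (\a.3))) (if ((\b.x) x) then (let c = 6 in (\d.false)) else (if x then (\e.x) else (\f.x))))))
step 3: [if@0.0] (let x = ((if false then (false && false) else (9 == 8)) || (if (((\z.(\u.false)) 8) ((\v.(\w.w)) true)) then (let p = (\q.3) in (if true then false else false)) else ((if true then 0 else 7) < 5))) in (2 == ((if (true || true) then (if x then (\r.5) else (\s.3)) else (let t = true in (\a.3))) (if ((\b.x) x) then (let c = 6 in (\d.false)) else (if x then (\e.x) else (\f.x))))))
step 4: [if@0.0] (let x = ((9 == 8) || (if (((\z.(\u.false)) 8) ((\v.(\w.w)) true)) then (let p = (\q.3) in (if true then false else false)) else ((if true then 0 else 7) < 5))) in (2 == ((if (true || true) then (if x then (\r.5) else (\s.3)) else (let t = true in (\a.3))) (if ((\b.x) x) then (let c = 6 in (\d.false)) else (if x then (\e.x) else (\f.x))))))
step 5: [delta@0.0] (let x = (false || (if (((\z.(\u.false)) 8) ((\v.(\w.w)) true)) then (let p = (\q.3) in (if true then false else false)) else ((if true then 0 else 7) < 5))) in (2 == ((if (true || true) then (if x then (\r.5) else (\s.3)) else (let t = true in (\a.3))) (if ((\b.x) x) then (let c = 6 in (\d.false)) else (if x then (\e.x) else (\f.x))))))
step 6: [beta@0.1.0.0] (let x = (false || (if ((\u.false) ((\v.(\w.w)) true)) then (let p = (\q.3) in (if true then false else false)) else ((if true then 0 else 7) < 5))) in (2 == ((if (true || true) then (if x then (\r.5) else (\s.3)) else (let t = true in (\a.3))) (if ((\b.x) x) then (let c = 6 in (\d.false)) else (if x then (\e.x) else (\f.x))))))
step 7: [beta@0.1.0.1] (let x = (false || (if ((\u.false) (\w.w)) then (let p = (\q.3) in (if true then false else false)) else ((if true then 0 else 7) < 5))) in (2 == ((if (true || true) then (if x then (\r.5) else (\s.3)) else (let t = true in (\a.3))) (if ((\b.x) x) then (let c = 6 in (\d.false)) else (if x then (\e.x) else (\f.x))))))
step 8: [beta@0.1.0] (let x = (false || (if false then (let p = (\q.3) in (if true then false else false)) else ((if true then 0 else 7) < 5))) in (2 == ((if (true || true) then (if x then (\r.5) else (\s.3)) else (let t = true in (\a.3))) (if ((\b.x) x) then (let c = 6 in (\d.false)) else (if x then (\e.x) else (\f.x))))))
step 9: [if@0.1] (let x = (false || ((if true then 0 else 7) < 5)) in (2 == ((if (true || true) then (if x then (\r.5) else (\s.3)) else (let t = true in (\a.3))) (if ((\b.x) x) then (let c = 6 in (\d.false)) else (if x then (\e.x) else (\f.x))))))
step 10: [if@0.1.0] (let x = (false || (0 < 5)) in (2 == ((if (true || true) then (if x then (\r.5) else (\s.3)) else (let t = true in (\a.3))) (if ((\b.x) x) then (let c = 6 in (\d.false)) else (if x then (\e.x) else (\f.x))))))
step 11: [delta@0.1] (let x = (false || true) in (2 == ((if (true || true) then (if x then (\r.5) else (\s.3)) else (let t = true in (\a.3))) (if ((\b.x) x) then (let c = 6 in (\d.false)) else (if x then (\e.x) else (\f.x))))))
step 12: [delta@0] (let x = true in (2 == ((if (true || true) then (if x then (\r.5) else (\s.3)) else (let t = true in (\a.3))) (if ((\b.x) x) then (let c = 6 in (\d.false)) else (if x then (\e.x) else (\f.x))))))
step 13: [let@root] (2 == ((if (true || true) then (if true then (\r.5) else (\s.3)) else (let t = true in (\a.3))) (if ((\b.true) true) then (let c = 6 in (\d.false)) else (if true then (\e.true) else (\f.true)))))
step 14: [delta@1.0.0] (2 == ((if true then (if true then (\r.5) else (\s.3)) else (let t = true in (\a.3))) (if ((\b.true) true) then (let c = 6 in (\d.false)) else (if true then (\e.true) else (\f.true)))))
step 15: [if@1.0] (2 == ((if true then (\r.5) else (\s.3)) (if ((\b.true) true) then (let c = 6 in (\d.false)) else (if true then (\e.true) else (\f.true)))))
step 16: [if@1.0] (2 == ((\r.5) (if ((\b.true) true) then (let c = 6 in (\d.false)) else (if true then (\e.true) else (\f.true)))))
step 17: [beta@1.1.0] (2 == ((\r.5) (if true then (let c = 6 in (\d.false)) else (if true then (\e.true) else (\f.true)))))
step 18: [if@1.1] (2 == ((\r.5) (let c = 6 in (\d.false))))
step 19: [let@1.1] (2 == ((\r.5) (\d.false)))
step 20: [beta@1] (2 == 5)
step 21: [delta@root] false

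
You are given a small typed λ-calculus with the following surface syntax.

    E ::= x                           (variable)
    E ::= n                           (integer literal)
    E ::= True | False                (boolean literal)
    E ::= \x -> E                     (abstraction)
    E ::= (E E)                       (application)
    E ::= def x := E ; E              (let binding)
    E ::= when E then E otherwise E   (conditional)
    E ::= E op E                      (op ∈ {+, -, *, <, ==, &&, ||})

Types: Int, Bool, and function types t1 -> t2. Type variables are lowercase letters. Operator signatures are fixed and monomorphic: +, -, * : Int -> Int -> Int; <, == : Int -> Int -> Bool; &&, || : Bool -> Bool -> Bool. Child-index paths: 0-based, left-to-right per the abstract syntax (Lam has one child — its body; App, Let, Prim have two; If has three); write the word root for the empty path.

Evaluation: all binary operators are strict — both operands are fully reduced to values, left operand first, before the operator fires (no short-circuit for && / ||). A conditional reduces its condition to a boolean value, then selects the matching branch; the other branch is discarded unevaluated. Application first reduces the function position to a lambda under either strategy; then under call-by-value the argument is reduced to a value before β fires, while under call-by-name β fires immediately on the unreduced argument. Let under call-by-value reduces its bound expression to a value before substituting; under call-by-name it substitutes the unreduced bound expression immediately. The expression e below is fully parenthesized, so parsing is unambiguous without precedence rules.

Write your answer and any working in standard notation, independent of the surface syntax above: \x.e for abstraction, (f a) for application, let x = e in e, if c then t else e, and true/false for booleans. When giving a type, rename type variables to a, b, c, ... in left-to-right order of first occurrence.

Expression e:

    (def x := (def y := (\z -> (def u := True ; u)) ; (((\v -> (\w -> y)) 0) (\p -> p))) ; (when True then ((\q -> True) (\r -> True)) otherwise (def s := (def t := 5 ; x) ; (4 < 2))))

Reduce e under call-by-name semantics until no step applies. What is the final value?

Answer: true

Working:
step 0: (let x = (let y = (\z.(let u = true in u)) in (((\v.(\w.y)) 0) (\p.p))) in (if true then ((\q.true) (\r.true)) else (let s = (let t = 5 in x) in (4 < 2))))
step 1: [let@root] (if true then ((\q.true) (\r.true)) else (let s = (let t = 5 in (let y = (\z.(let u = true in u)) in (((\v.(\w.y)) 0) (\p.p)))) in (4 < 2)))
step 2: [if@root] ((\q.true) (\r.true))
step 3: [beta@root] true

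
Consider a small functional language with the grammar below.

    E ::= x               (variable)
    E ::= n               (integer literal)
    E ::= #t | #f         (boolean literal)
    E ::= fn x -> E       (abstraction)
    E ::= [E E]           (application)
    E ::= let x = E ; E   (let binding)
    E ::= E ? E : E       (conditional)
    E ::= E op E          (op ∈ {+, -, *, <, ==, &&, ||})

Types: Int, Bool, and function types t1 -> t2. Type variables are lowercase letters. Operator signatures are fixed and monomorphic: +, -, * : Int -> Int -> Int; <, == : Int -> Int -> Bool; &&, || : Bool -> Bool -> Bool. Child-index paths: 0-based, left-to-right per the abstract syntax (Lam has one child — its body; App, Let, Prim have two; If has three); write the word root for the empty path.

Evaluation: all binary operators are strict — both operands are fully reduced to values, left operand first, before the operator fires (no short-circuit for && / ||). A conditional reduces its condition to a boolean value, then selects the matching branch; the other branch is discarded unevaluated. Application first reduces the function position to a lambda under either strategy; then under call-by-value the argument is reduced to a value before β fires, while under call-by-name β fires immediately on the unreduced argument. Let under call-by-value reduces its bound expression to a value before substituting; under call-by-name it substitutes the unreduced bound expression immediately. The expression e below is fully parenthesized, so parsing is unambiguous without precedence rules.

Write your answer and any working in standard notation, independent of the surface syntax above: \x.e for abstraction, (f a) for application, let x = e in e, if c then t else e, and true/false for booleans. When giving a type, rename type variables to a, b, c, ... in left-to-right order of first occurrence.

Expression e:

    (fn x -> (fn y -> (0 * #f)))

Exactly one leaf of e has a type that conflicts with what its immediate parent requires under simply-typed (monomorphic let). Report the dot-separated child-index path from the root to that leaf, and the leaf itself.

Answer: 0.0.1 : false

Working:
  unify Int ~ Int
  unify Bool ~ Int
  FAIL: mismatch Bool ~ Int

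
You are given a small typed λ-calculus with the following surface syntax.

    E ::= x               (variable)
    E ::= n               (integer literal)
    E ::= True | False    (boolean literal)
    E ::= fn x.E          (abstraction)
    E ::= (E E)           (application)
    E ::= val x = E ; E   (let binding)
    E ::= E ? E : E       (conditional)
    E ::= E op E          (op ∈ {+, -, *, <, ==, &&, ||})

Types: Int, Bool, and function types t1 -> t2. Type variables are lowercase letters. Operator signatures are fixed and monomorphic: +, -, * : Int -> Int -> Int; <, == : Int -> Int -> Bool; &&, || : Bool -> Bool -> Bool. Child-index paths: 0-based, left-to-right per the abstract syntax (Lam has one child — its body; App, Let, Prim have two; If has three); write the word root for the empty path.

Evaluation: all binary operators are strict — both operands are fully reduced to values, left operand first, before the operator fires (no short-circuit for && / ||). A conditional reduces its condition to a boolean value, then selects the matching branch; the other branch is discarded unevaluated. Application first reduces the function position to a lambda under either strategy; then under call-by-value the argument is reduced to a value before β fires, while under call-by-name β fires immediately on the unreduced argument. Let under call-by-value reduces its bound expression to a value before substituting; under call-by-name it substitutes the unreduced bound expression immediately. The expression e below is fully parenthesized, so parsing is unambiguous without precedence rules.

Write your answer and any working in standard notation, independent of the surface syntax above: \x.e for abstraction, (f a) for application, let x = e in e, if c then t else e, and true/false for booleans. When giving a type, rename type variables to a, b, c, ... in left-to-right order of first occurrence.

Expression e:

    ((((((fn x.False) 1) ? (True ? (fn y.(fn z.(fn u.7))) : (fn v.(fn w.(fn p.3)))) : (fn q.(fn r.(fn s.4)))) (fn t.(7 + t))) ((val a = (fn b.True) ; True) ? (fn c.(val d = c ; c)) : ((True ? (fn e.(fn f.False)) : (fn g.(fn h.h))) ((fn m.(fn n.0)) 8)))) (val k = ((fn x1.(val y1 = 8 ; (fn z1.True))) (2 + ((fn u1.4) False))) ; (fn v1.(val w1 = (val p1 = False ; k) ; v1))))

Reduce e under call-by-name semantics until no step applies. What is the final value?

Trace:
step 0: ((((if ((\x.false) 1) then (if true then (\y.(\z.(\u.7))) else (\v.(\w.(\p.3)))) else (\q.(\r.(\s.4)))) (\t.(7 + t))) (if (let a = (\b.true) in true) then (\c.(let d = c in c)) else ((if true then (\e.(\f.false)) else (\g.(\h.h))) ((\m.(\n.0)) 8)))) (let k = ((\x1.(let y1 = 8 in (\z1.true))) (2 + ((\u1.4) false))) in (\v1.(let w1 = (let p1 = false in k) in v1))))
step 1: [beta@0.0.0.0] ((((if false then (if true then (\y.(\z.(\u.7))) else (\v.(\w.(\p.3)))) else (\q.(\r.(\s.4)))) (\t.(7 + t))) (if (let a = (\b.true) in true) then (\c.(let d = c in c)) else ((if true then (\e.(\f.false)) else (\g.(\h.h))) ((\m.(\n.0)) 8)))) (let k = ((\x1.(let y1 = 8 in (\z1.true))) (2 + ((\u1.4) false))) in (\v1.(let w1 = (let p1 = false in k) in v1))))
step 2: [if@0.0.0] ((((\q.(\r.(\s.4))) (\t.(7 + t))) (if (let a = (\b.true) in true) then (\c.(let d = c in c)) else ((if true then (\e.(\f.false)) else (\g.(\h.h))) ((\m.(\n.0)) 8)))) (let k = ((\x1.(let y1 = 8 in (\z1.true))) (2 + ((\u1.4) false))) in (\v1.(let w1 = (let p1 = false in k) in v1))))
step 3: [beta@0.0] (((\r.(\s.4)) (if (let a = (\b.true) in true) then (\c.(let d = c in c)) else ((if true then (\e.(\f.false)) else (\g.(\h.h))) ((\m.(\n.0)) 8)))) (let k = ((\x1.(let y1 = 8 in (\z1.true))) (2 + ((\u1.4) false))) in (\v1.(let w1 = (let p1 = false in k) in v1))))
step 4: [beta@0] ((\s.4) (let k = ((\x1.(let y1 = 8 in (\z1.true))) (2 + ((\u1.4) false))) in (\v1.(let w1 = (let p1 = false in k) in v1))))
step 5: [beta@root] 4

Answer: 4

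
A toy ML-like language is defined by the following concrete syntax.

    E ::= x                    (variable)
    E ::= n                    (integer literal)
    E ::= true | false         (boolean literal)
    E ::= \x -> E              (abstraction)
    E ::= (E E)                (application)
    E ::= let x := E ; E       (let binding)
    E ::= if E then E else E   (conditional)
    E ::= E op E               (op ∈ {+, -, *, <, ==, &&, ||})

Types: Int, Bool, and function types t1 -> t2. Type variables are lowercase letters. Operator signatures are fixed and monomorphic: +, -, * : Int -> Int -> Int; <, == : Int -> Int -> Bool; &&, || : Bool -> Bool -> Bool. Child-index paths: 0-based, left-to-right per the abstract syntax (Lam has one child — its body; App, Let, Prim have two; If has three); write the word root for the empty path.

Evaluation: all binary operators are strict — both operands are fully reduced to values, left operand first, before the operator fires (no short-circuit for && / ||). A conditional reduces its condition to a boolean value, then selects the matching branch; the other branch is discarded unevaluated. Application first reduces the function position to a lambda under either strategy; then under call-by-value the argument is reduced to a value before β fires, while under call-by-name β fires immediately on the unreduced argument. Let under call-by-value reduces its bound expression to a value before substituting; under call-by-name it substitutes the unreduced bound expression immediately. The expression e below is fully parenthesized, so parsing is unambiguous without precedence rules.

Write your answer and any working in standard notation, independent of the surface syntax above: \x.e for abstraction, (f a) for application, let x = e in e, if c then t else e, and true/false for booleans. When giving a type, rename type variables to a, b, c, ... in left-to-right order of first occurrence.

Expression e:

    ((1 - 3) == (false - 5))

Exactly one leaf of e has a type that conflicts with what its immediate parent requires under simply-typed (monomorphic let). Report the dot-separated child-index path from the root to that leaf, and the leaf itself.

Trace:
  unify Int ~ Int
  unify Int ~ Int
  unify Int ~ Int
  unify Bool ~ Int
  FAIL: mismatch Bool ~ Int

Answer: 1.0 : false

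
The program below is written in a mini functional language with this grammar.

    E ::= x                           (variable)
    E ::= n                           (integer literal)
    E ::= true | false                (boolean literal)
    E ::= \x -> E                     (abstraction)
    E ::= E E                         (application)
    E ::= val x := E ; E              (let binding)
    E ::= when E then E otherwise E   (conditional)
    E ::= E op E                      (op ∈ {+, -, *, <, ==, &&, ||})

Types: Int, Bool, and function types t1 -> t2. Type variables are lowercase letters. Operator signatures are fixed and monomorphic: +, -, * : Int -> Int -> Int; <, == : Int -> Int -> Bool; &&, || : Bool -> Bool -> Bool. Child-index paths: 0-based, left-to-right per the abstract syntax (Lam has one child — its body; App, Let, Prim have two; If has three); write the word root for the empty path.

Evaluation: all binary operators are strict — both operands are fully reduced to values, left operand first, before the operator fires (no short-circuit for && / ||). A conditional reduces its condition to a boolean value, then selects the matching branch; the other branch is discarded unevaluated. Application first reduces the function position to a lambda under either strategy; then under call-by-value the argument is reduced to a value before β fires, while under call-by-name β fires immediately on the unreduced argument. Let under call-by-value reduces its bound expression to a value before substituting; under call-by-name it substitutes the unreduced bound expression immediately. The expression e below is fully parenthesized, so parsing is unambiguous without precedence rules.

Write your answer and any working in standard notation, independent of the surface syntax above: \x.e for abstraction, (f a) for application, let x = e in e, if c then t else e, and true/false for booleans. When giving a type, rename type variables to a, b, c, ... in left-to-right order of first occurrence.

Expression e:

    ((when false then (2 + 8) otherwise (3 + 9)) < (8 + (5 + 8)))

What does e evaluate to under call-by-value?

Answer: true

Working:
step 0: ((if false then (2 + 8) else (3 + 9)) < (8 + (5 + 8)))
step 1: [if@0] ((3 + 9) < (8 + (5 + 8)))
step 2: [delta@0] (12 < (8 + (5 + 8)))
step 3: [delta@1.1] (12 < (8 + 13))
step 4: [delta@1] (12 < 21)
step 5: [delta@root] true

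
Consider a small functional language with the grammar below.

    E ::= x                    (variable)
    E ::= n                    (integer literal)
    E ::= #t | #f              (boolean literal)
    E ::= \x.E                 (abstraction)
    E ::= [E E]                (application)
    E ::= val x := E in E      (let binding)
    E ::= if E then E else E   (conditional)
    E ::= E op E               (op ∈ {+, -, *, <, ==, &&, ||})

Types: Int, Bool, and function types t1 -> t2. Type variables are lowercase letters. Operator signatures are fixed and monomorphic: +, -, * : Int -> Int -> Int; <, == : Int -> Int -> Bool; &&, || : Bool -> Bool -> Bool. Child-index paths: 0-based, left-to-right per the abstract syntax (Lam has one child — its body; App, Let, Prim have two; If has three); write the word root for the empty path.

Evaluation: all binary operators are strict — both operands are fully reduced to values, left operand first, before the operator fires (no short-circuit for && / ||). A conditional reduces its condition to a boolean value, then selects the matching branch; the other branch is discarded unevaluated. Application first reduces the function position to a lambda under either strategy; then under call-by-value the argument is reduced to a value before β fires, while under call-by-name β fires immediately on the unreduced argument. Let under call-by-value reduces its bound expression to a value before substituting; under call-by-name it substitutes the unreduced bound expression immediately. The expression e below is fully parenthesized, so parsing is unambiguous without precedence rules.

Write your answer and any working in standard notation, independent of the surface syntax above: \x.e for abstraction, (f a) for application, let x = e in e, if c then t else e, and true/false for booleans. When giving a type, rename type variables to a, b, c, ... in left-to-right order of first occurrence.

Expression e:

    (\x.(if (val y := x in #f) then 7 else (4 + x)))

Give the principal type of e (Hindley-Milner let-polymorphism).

Answer: Int -> Int

Derivation:
x : a
let y : a
  unify Bool ~ Bool
  unify Int ~ Int
x : a
  unify a ~ Int
  unify Int ~ Int
\x._ : Int -> Int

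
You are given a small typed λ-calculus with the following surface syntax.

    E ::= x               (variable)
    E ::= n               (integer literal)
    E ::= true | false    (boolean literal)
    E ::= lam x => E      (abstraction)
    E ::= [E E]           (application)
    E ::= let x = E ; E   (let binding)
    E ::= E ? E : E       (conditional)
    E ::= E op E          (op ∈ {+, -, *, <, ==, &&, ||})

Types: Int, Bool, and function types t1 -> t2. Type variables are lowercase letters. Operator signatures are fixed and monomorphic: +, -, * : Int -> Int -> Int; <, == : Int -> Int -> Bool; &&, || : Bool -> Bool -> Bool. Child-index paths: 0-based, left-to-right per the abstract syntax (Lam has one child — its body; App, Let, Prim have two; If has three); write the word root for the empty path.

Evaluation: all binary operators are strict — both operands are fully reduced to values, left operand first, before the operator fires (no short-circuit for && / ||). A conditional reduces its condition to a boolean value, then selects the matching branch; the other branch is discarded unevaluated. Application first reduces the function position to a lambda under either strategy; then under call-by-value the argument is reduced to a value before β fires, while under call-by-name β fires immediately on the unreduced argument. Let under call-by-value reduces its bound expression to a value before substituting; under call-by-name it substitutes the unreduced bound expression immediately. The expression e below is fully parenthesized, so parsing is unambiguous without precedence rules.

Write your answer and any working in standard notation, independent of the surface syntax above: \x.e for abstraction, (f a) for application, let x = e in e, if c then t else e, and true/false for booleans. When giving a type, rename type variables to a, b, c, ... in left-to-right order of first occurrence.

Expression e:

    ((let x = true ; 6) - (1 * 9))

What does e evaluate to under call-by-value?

Trace:
step 0: ((let x = true in 6) - (1 * 9))
step 1: [let@0] (6 - (1 * 9))
step 2: [delta@1] (6 - 9)
step 3: [delta@root] -3

Answer: -3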